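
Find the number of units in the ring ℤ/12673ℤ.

11088

12673 = 19 × 23 × 29.
φ(19) = 19 − 1 = 18.
φ(23) = 23 − 1 = 22.
φ(29) = 29 − 1 = 28.
Multiply: 18 · 22 · 28 = 11088.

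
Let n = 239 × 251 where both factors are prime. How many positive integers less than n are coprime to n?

59500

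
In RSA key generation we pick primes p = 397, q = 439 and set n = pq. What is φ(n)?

φ(n) = (p − 1)(q − 1) = (397−1)(439−1) = 396·438 = 173448.

173448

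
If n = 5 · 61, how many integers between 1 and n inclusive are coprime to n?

240

φ(5) = 5 − 1 = 4.
φ(61) = 61 − 1 = 60.
Since φ is multiplicative, φ(305) = 4 · 60 = 240.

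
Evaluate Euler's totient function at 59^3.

φ(205379) = 205379 · (1 − 1/59)
       = 205379 · 58/59 = 201898.

201898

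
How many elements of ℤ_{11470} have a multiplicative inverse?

Factor 11470: 11470 = 2 · 5 · 31 · 37.
φ(11470) = 11470 · (1 − 1/2) · (1 − 1/5) · (1 − 1/31) · (1 − 1/37)
       = 11470 · 4320/11470 = 4320.

4320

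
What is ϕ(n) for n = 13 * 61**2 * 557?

24419520

φ(13) = 13 − 1 = 12.
φ(61^2) = 61^1·(61−1) = 61·60 = 3660.
φ(557) = 557 − 1 = 556.
Multiply: 12 · 3660 · 556 = 24419520.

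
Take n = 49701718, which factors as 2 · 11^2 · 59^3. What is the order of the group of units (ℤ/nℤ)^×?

φ(2) = 2 − 1 = 1.
φ(11^2) = 11^1·(11−1) = 11·10 = 110.
φ(59^3) = 59^3 − 59^2 = 205379 − 3481 = 201898.
φ(49701718) = 1 × 110 × 201898 = 22208780.

22208780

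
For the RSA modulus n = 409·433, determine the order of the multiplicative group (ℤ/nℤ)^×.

φ(177097) = 177097 · (1 − 1/409) · (1 − 1/433)
       = 177097 · 176256/177097 = 176256.

176256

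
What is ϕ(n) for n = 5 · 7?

φ(35) = 35 · (1 − 1/5) · (1 − 1/7)
       = 35 · 24/35 = 24.

24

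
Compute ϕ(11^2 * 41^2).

φ(11^2) = 11^1·(11−1) = 11·10 = 110.
φ(41^2) = 41^1·(41−1) = 41·40 = 1640.
φ(203401) = 110 × 1640 = 180400.

180400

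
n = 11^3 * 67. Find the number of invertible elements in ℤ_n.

φ(89177) = 89177 · (1 − 1/11) · (1 − 1/67)
       = 89177 · 660/737 = 79860.

79860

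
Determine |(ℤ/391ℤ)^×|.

Factor 391: 391 = 17 * 23.
φ(17) = 17 − 1 = 16.
φ(23) = 23 − 1 = 22.
Since φ is multiplicative, φ(391) = 16 · 22 = 352.

352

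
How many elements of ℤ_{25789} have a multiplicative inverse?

23040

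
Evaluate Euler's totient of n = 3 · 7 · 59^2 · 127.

φ(9283827) = 9283827 · (1 − 1/3) · (1 − 1/7) · (1 − 1/59) · (1 − 1/127)
       = 9283827 · 87696/157353 = 5174064.

5174064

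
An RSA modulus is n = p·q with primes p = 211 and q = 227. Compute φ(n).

47460

φ(211) = 211 − 1 = 210.
φ(227) = 227 − 1 = 226.
Multiply: 210 · 226 = 47460.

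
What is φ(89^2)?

7832

φ(89^2) = 89^1·(89−1) = 89·88 = 7832.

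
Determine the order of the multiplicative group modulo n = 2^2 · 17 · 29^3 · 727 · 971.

530655121920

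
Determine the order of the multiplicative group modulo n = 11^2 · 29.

φ(3509) = 3509 · (1 − 1/11) · (1 − 1/29)
       = 3509 · 280/319 = 3080.

3080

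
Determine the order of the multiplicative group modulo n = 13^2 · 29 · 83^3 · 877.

2161507630464

φ(13^2) = 13^1·(13−1) = 13·12 = 156.
φ(29) = 29 − 1 = 28.
φ(83^3) = 83^3 − 83^2 = 571787 − 6889 = 564898.
φ(877) = 877 − 1 = 876.
Since φ is multiplicative, φ(2457641732299) = 156 · 28 · 564898 · 876 = 2161507630464.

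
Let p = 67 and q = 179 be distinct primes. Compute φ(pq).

For distinct primes, φ(pq) = (p−1)(q−1) = 66 × 178 = 11748.

11748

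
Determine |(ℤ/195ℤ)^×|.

96

First factor: 195 = 3 * 5 * 13.
φ(3) = 3 − 1 = 2.
φ(5) = 5 − 1 = 4.
φ(13) = 13 − 1 = 12.
Since φ is multiplicative, φ(195) = 2 · 4 · 12 = 96.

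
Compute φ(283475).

Factor 283475: 283475 = 5^2 · 17 · 23 · 29.
φ(283475) = 283475 · (1 − 1/5) · (1 − 1/17) · (1 − 1/23) · (1 − 1/29)
       = 283475 · 39424/56695 = 197120.

197120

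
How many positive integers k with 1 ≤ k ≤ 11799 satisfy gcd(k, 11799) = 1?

11799 = 3^3 * 19 * 23.
φ(11799) = 11799 · (1 − 1/3) · (1 − 1/19) · (1 − 1/23)
       = 11799 · 792/1311 = 7128.

7128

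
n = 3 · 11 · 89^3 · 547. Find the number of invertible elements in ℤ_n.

7611764160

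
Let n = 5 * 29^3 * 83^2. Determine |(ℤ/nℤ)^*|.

641070752

φ(840079105) = 840079105 · (1 − 1/5) · (1 − 1/29) · (1 − 1/83)
       = 840079105 · 9184/12035 = 641070752.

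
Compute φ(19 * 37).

φ(703) = 703 · (1 − 1/19) · (1 − 1/37)
       = 703 · 648/703 = 648.

648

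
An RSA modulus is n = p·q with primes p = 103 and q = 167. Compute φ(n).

16932

φ(103) = 103 − 1 = 102.
φ(167) = 167 − 1 = 166.
φ(17201) = 102 × 166 = 16932.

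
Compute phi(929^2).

φ(863041) = 863041 · (1 − 1/929)
       = 863041 · 928/929 = 862112.

862112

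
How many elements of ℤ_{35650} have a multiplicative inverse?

Prime factorization: 35650 = 2 · 5^2 · 23 · 31.
φ(35650) = 35650 · (1 − 1/2) · (1 − 1/5) · (1 − 1/23) · (1 − 1/31)
       = 35650 · 2640/7130 = 13200.

13200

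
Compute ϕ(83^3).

φ(83^3) = 83^2·(83−1) = 6889·82 = 564898.

564898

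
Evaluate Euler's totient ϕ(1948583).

Factor 1948583: 1948583 = 7**3 * 13 * 19 * 23.
φ(1948583) = 1948583 · (1 − 1/7) · (1 − 1/13) · (1 − 1/19) · (1 − 1/23)
       = 1948583 · 28512/39767 = 1397088.

1397088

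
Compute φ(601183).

Factor 601183: 601183 = 11 × 31 × 41 × 43.
φ(11) = 11 − 1 = 10.
φ(31) = 31 − 1 = 30.
φ(41) = 41 − 1 = 40.
φ(43) = 43 − 1 = 42.
Since φ is multiplicative, φ(601183) = 10 · 30 · 40 · 42 = 504000.

504000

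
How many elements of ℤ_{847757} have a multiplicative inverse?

739200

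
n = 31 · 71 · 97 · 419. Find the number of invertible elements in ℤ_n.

84268800

φ(89455243) = 89455243 · (1 − 1/31) · (1 − 1/71) · (1 − 1/97) · (1 − 1/419)
       = 89455243 · 84268800/89455243 = 84268800.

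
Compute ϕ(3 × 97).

φ(291) = 291 · (1 − 1/3) · (1 − 1/97)
       = 291 · 192/291 = 192.

192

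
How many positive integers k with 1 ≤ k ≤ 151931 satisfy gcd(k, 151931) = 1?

131040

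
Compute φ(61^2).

φ(61^2) = 61^2 − 61^1 = 3721 − 61 = 3660.

3660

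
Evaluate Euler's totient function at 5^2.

φ(25) = 25 · (1 − 1/5)
       = 25 · 4/5 = 20.

20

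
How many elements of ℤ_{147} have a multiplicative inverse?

Factor 147: 147 = 3 · 7^2.
φ(3) = 3 − 1 = 2.
φ(7^2) = 7^2 − 7^1 = 49 − 7 = 42.
Multiply: 2 · 42 = 84.

84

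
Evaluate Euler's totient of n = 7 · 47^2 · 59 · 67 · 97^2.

φ(7) = 7 − 1 = 6.
φ(47^2) = 47^2 − 47^1 = 2209 − 47 = 2162.
φ(59) = 59 − 1 = 58.
φ(67) = 67 − 1 = 66.
φ(97^2) = 97^2 − 97^1 = 9409 − 97 = 9312.
Since φ is multiplicative, φ(575127373751) = 6 · 2162 · 58 · 66 · 9312 = 462404270592.

462404270592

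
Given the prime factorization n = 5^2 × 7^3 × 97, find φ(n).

564480

φ(5^2) = 5^1·(5−1) = 5·4 = 20.
φ(7^3) = 7^2·(7−1) = 49·6 = 294.
φ(97) = 97 − 1 = 96.
Multiply: 20 · 294 · 96 = 564480.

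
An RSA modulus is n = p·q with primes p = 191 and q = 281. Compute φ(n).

φ(191) = 191 − 1 = 190.
φ(281) = 281 − 1 = 280.
φ(53671) = 190 × 280 = 53200.

53200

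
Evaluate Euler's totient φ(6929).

6240

First factor: 6929 = 13^2 × 41.
φ(6929) = 6929 · (1 − 1/13) · (1 − 1/41)
       = 6929 · 480/533 = 6240.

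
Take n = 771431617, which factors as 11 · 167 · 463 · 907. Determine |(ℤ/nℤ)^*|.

694829520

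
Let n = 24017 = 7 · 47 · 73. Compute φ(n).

φ(7) = 7 − 1 = 6.
φ(47) = 47 − 1 = 46.
φ(73) = 73 − 1 = 72.
φ(24017) = 6 × 46 × 72 = 19872.

19872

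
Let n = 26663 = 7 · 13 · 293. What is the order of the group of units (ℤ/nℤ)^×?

21024

φ(26663) = 26663 · (1 − 1/7) · (1 − 1/13) · (1 − 1/293)
       = 26663 · 21024/26663 = 21024.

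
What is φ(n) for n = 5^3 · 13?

1200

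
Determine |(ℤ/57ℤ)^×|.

36

57 = 3 × 19.
φ(3) = 3 − 1 = 2.
φ(19) = 19 − 1 = 18.
Multiply: 2 · 18 = 36.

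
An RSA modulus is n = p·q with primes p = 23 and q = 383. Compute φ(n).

8404

φ(23) = 23 − 1 = 22.
φ(383) = 383 − 1 = 382.
Multiply: 22 · 382 = 8404.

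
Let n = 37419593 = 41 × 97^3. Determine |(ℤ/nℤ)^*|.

36130560

φ(37419593) = 37419593 · (1 − 1/41) · (1 − 1/97)
       = 37419593 · 3840/3977 = 36130560.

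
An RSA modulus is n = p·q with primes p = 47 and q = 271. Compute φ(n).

φ(pq) = (p−1)(q−1) = 46 · 270 = 12420.

12420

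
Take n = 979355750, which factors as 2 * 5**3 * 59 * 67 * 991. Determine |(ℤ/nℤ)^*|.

378972000

φ(2) = 2 − 1 = 1.
φ(5^3) = 5^2·(5−1) = 25·4 = 100.
φ(59) = 59 − 1 = 58.
φ(67) = 67 − 1 = 66.
φ(991) = 991 − 1 = 990.
Since φ is multiplicative, φ(979355750) = 1 · 100 · 58 · 66 · 990 = 378972000.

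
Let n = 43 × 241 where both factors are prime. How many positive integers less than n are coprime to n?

10080

φ(43) = 43 − 1 = 42.
φ(241) = 241 − 1 = 240.
Multiply: 42 · 240 = 10080.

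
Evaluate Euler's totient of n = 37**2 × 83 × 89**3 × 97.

7308899592192

φ(7770040718611) = 7770040718611 · (1 − 1/37) · (1 − 1/83) · (1 − 1/89) · (1 − 1/97)
       = 7770040718611 · 24938496/26511943 = 7308899592192.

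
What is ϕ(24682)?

24682 = 2 · 7 · 41 · 43.
φ(24682) = 24682 · (1 − 1/2) · (1 − 1/7) · (1 − 1/41) · (1 − 1/43)
       = 24682 · 10080/24682 = 10080.

10080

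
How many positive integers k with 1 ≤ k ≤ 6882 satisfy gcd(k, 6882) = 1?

Prime factorization: 6882 = 2 · 3 · 31 · 37.
φ(6882) = 6882 · (1 − 1/2) · (1 − 1/3) · (1 − 1/31) · (1 − 1/37)
       = 6882 · 2160/6882 = 2160.

2160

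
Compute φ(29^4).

φ(707281) = 707281 · (1 − 1/29)
       = 707281 · 28/29 = 682892.

682892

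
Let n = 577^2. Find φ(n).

φ(577^2) = 577^2 − 577^1 = 332929 − 577 = 332352.

332352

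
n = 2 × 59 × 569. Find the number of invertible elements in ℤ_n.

32944

φ(2) = 2 − 1 = 1.
φ(59) = 59 − 1 = 58.
φ(569) = 569 − 1 = 568.
φ(67142) = 1 × 58 × 568 = 32944.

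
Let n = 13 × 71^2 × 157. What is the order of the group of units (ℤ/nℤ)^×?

φ(10288681) = 10288681 · (1 − 1/13) · (1 − 1/71) · (1 − 1/157)
       = 10288681 · 131040/144911 = 9303840.

9303840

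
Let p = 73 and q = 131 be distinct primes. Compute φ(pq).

9360

For distinct primes, φ(pq) = (p−1)(q−1) = 72 × 130 = 9360.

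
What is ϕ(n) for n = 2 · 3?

2

φ(2) = 2 − 1 = 1.
φ(3) = 3 − 1 = 2.
Multiply: 1 · 2 = 2.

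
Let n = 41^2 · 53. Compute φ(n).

φ(41^2) = 41^1·(41−1) = 41·40 = 1640.
φ(53) = 53 − 1 = 52.
Multiply: 1640 · 52 = 85280.

85280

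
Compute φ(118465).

Factor 118465: 118465 = 5 · 19 · 29 · 43.
φ(5) = 5 − 1 = 4.
φ(19) = 19 − 1 = 18.
φ(29) = 29 − 1 = 28.
φ(43) = 43 − 1 = 42.
Multiply: 4 · 18 · 28 · 42 = 84672.

84672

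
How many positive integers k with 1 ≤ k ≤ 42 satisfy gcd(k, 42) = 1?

12

Factor 42: 42 = 2 * 3 * 7.
φ(2) = 2 − 1 = 1.
φ(3) = 3 − 1 = 2.
φ(7) = 7 − 1 = 6.
Multiply: 1 · 2 · 6 = 12.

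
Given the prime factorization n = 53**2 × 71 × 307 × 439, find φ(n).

25856681760

φ(26878992347) = 26878992347 · (1 − 1/53) · (1 − 1/71) · (1 − 1/307) · (1 − 1/439)
       = 26878992347 · 487861920/507150799 = 25856681760.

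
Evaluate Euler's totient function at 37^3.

φ(37^3) = 37^2·(37−1) = 1369·36 = 49284.

49284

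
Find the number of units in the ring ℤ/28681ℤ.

Prime factorization: 28681 = 23 · 29 · 43.
φ(28681) = 28681 · (1 − 1/23) · (1 − 1/29) · (1 − 1/43)
       = 28681 · 25872/28681 = 25872.

25872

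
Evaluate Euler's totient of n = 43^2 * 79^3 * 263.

φ(239758456193) = 239758456193 · (1 − 1/43) · (1 − 1/79) · (1 − 1/263)
       = 239758456193 · 858312/893411 = 230339183256.

230339183256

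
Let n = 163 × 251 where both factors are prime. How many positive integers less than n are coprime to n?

40500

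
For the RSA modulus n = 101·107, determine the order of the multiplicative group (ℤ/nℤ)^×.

φ(pq) = (p−1)(q−1) = 100 · 106 = 10600.

10600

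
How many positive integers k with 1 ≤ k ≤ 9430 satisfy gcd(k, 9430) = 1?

Factor 9430: 9430 = 2 · 5 · 23 · 41.
φ(2) = 2 − 1 = 1.
φ(5) = 5 − 1 = 4.
φ(23) = 23 − 1 = 22.
φ(41) = 41 − 1 = 40.
Since φ is multiplicative, φ(9430) = 1 · 4 · 22 · 40 = 3520.

3520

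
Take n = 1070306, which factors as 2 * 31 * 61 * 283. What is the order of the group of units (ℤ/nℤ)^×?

φ(1070306) = 1070306 · (1 − 1/2) · (1 − 1/31) · (1 − 1/61) · (1 − 1/283)
       = 1070306 · 507600/1070306 = 507600.

507600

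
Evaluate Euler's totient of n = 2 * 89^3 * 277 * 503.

φ(2) = 2 − 1 = 1.
φ(89^3) = 89^2·(89−1) = 7921·88 = 697048.
φ(277) = 277 − 1 = 276.
φ(503) = 503 − 1 = 502.
Since φ is multiplicative, φ(196448071478) = 1 · 697048 · 276 · 502 = 96577394496.

96577394496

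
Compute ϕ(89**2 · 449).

φ(3556529) = 3556529 · (1 − 1/89) · (1 − 1/449)
       = 3556529 · 39424/39961 = 3508736.

3508736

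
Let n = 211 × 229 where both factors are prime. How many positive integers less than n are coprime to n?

47880

φ(48319) = 48319 · (1 − 1/211) · (1 − 1/229)
       = 48319 · 47880/48319 = 47880.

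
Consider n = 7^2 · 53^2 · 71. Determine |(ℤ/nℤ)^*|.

φ(7^2) = 7^2 − 7^1 = 49 − 7 = 42.
φ(53^2) = 53^2 − 53^1 = 2809 − 53 = 2756.
φ(71) = 71 − 1 = 70.
Multiply: 42 · 2756 · 70 = 8102640.

8102640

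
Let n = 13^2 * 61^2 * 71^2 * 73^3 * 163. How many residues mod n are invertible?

176382422756467200

φ(201010737432321739) = 201010737432321739 · (1 − 1/13) · (1 − 1/61) · (1 − 1/71) · (1 − 1/73) · (1 − 1/163)
       = 201010737432321739 · 587865600/669949397 = 176382422756467200.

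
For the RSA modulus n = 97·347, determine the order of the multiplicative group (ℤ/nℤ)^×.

33216

For distinct primes, φ(pq) = (p−1)(q−1) = 96 × 346 = 33216.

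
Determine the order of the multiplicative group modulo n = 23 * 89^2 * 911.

φ(165968713) = 165968713 · (1 − 1/23) · (1 − 1/89) · (1 − 1/911)
       = 165968713 · 1761760/1864817 = 156796640.

156796640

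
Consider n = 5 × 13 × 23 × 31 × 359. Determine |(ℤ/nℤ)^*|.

11341440

φ(5) = 5 − 1 = 4.
φ(13) = 13 − 1 = 12.
φ(23) = 23 − 1 = 22.
φ(31) = 31 − 1 = 30.
φ(359) = 359 − 1 = 358.
φ(16637855) = 4 × 12 × 22 × 30 × 358 = 11341440.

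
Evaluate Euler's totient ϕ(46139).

First factor: 46139 = 29 · 37 · 43.
φ(46139) = 46139 · (1 − 1/29) · (1 − 1/37) · (1 − 1/43)
       = 46139 · 42336/46139 = 42336.

42336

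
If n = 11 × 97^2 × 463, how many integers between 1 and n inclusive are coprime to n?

43021440

φ(47920037) = 47920037 · (1 − 1/11) · (1 − 1/97) · (1 − 1/463)
       = 47920037 · 443520/494021 = 43021440.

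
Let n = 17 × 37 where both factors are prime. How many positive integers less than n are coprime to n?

576

φ(629) = 629 · (1 − 1/17) · (1 − 1/37)
       = 629 · 576/629 = 576.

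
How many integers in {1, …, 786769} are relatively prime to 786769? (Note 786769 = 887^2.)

785882

φ(786769) = 786769 · (1 − 1/887)
       = 786769 · 886/887 = 785882.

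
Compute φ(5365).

4032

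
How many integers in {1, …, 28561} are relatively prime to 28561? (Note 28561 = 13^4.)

φ(13^4) = 13^3·(13−1) = 2197·12 = 26364.

26364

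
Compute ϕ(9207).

Factor 9207: 9207 = 3^3 * 11 * 31.
φ(9207) = 9207 · (1 − 1/3) · (1 − 1/11) · (1 − 1/31)
       = 9207 · 600/1023 = 5400.

5400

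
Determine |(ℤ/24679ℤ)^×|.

Factor 24679: 24679 = 23 · 29 · 37.
φ(24679) = 24679 · (1 − 1/23) · (1 − 1/29) · (1 − 1/37)
       = 24679 · 22176/24679 = 22176.

22176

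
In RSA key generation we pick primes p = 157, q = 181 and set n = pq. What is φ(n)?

φ(n) = (p − 1)(q − 1) = (157−1)(181−1) = 156·180 = 28080.

28080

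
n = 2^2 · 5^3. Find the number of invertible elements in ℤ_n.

φ(2^2) = 2^1·(2−1) = 2·1 = 2.
φ(5^3) = 5^3 − 5^2 = 125 − 25 = 100.
Multiply: 2 · 100 = 200.

200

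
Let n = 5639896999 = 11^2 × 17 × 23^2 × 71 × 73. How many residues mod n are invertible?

φ(5639896999) = 5639896999 · (1 − 1/11) · (1 − 1/17) · (1 − 1/23) · (1 − 1/71) · (1 − 1/73)
       = 5639896999 · 17740800/22292083 = 4488422400.

4488422400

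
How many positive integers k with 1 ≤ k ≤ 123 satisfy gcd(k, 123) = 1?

Factor 123: 123 = 3 × 41.
φ(123) = 123 · (1 − 1/3) · (1 − 1/41)
       = 123 · 80/123 = 80.

80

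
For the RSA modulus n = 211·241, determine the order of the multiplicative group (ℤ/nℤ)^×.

φ(pq) = (p−1)(q−1) = 210 · 240 = 50400.

50400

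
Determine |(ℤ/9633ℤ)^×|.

9633 = 3 × 13**2 × 19.
φ(3) = 3 − 1 = 2.
φ(13^2) = 13^2 − 13^1 = 169 − 13 = 156.
φ(19) = 19 − 1 = 18.
Since φ is multiplicative, φ(9633) = 2 · 156 · 18 = 5616.

5616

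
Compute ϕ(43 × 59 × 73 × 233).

40690944

φ(43151833) = 43151833 · (1 − 1/43) · (1 − 1/59) · (1 − 1/73) · (1 − 1/233)
       = 43151833 · 40690944/43151833 = 40690944.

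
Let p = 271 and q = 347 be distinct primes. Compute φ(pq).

For distinct primes, φ(pq) = (p−1)(q−1) = 270 × 346 = 93420.

93420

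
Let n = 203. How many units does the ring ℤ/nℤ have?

168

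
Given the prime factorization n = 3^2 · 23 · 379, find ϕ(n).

φ(78453) = 78453 · (1 − 1/3) · (1 − 1/23) · (1 − 1/379)
       = 78453 · 16632/26151 = 49896.

49896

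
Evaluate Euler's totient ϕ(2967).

Prime factorization: 2967 = 3 · 23 · 43.
φ(3) = 3 − 1 = 2.
φ(23) = 23 − 1 = 22.
φ(43) = 43 − 1 = 42.
Multiply: 2 · 22 · 42 = 1848.

1848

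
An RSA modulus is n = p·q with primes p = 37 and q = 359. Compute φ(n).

For distinct primes, φ(pq) = (p−1)(q−1) = 36 × 358 = 12888.

12888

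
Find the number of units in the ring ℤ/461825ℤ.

282240

Factor 461825: 461825 = 5^2 * 7^2 * 13 * 29.
φ(5^2) = 5^2 − 5^1 = 25 − 5 = 20.
φ(7^2) = 7^1·(7−1) = 7·6 = 42.
φ(13) = 13 − 1 = 12.
φ(29) = 29 − 1 = 28.
φ(461825) = 20 × 42 × 12 × 28 = 282240.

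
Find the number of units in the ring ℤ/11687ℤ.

10080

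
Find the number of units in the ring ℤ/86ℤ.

42

Prime factorization: 86 = 2 * 43.
φ(86) = 86 · (1 − 1/2) · (1 − 1/43)
       = 86 · 42/86 = 42.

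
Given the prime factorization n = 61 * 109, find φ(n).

6480

φ(61) = 61 − 1 = 60.
φ(109) = 109 − 1 = 108.
Multiply: 60 · 108 = 6480.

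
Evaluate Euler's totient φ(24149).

21600

24149 = 19 × 31 × 41.
φ(19) = 19 − 1 = 18.
φ(31) = 31 − 1 = 30.
φ(41) = 41 − 1 = 40.
Multiply: 18 · 30 · 40 = 21600.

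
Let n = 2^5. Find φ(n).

16

φ(2^5) = 2^5 − 2^4 = 32 − 16 = 16.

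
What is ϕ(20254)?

8640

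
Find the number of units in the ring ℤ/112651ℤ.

Prime factorization: 112651 = 7^2 × 11^2 × 19.
φ(7^2) = 7^2 − 7^1 = 49 − 7 = 42.
φ(11^2) = 11^2 − 11^1 = 121 − 11 = 110.
φ(19) = 19 − 1 = 18.
Multiply: 42 · 110 · 18 = 83160.

83160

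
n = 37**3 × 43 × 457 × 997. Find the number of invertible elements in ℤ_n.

φ(992395956691) = 992395956691 · (1 − 1/37) · (1 − 1/43) · (1 − 1/457) · (1 − 1/997)
       = 992395956691 · 686714112/724905739 = 940111619328.

940111619328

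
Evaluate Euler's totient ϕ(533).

Factor 533: 533 = 13 × 41.
φ(13) = 13 − 1 = 12.
φ(41) = 41 − 1 = 40.
φ(533) = 12 × 40 = 480.

480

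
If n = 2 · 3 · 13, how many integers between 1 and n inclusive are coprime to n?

24

φ(78) = 78 · (1 − 1/2) · (1 − 1/3) · (1 − 1/13)
       = 78 · 24/78 = 24.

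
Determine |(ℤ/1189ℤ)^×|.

1120

1189 = 29 × 41.
φ(1189) = 1189 · (1 − 1/29) · (1 − 1/41)
       = 1189 · 1120/1189 = 1120.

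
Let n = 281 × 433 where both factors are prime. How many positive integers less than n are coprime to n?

φ(n) = (p − 1)(q − 1) = (281−1)(433−1) = 280·432 = 120960.

120960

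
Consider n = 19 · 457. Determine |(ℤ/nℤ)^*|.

8208

φ(8683) = 8683 · (1 − 1/19) · (1 − 1/457)
       = 8683 · 8208/8683 = 8208.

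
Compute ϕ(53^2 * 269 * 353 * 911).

236590914560

φ(53^2) = 53^1·(53−1) = 53·52 = 2756.
φ(269) = 269 − 1 = 268.
φ(353) = 353 − 1 = 352.
φ(911) = 911 − 1 = 910.
Multiply: 2756 · 268 · 352 · 910 = 236590914560.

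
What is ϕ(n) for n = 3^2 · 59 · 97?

φ(51507) = 51507 · (1 − 1/3) · (1 − 1/59) · (1 − 1/97)
       = 51507 · 11136/17169 = 33408.

33408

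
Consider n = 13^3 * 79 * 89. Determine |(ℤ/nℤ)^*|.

13920192

φ(15447107) = 15447107 · (1 − 1/13) · (1 − 1/79) · (1 − 1/89)
       = 15447107 · 82368/91403 = 13920192.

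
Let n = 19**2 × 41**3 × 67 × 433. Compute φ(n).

655664232960

φ(19^2) = 19^2 − 19^1 = 361 − 19 = 342.
φ(41^3) = 41^2·(41−1) = 1681·40 = 67240.
φ(67) = 67 − 1 = 66.
φ(433) = 433 − 1 = 432.
Since φ is multiplicative, φ(721807634291) = 342 · 67240 · 66 · 432 = 655664232960.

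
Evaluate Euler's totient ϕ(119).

96

Prime factorization: 119 = 7 × 17.
φ(7) = 7 − 1 = 6.
φ(17) = 17 − 1 = 16.
Multiply: 6 · 16 = 96.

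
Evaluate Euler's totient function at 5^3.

100

φ(5^3) = 5^2·(5−1) = 25·4 = 100.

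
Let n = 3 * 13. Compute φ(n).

24

φ(39) = 39 · (1 − 1/3) · (1 − 1/13)
       = 39 · 24/39 = 24.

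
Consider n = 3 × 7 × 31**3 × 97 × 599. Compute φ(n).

19860871680

φ(3) = 3 − 1 = 2.
φ(7) = 7 − 1 = 6.
φ(31^3) = 31^2·(31−1) = 961·30 = 28830.
φ(97) = 97 − 1 = 96.
φ(599) = 599 − 1 = 598.
Since φ is multiplicative, φ(36349875933) = 2 · 6 · 28830 · 96 · 598 = 19860871680.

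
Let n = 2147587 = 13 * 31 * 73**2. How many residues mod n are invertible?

φ(13) = 13 − 1 = 12.
φ(31) = 31 − 1 = 30.
φ(73^2) = 73^1·(73−1) = 73·72 = 5256.
Since φ is multiplicative, φ(2147587) = 12 · 30 · 5256 = 1892160.

1892160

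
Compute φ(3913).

Prime factorization: 3913 = 7 × 13 × 43.
φ(3913) = 3913 · (1 − 1/7) · (1 − 1/13) · (1 − 1/43)
       = 3913 · 3024/3913 = 3024.

3024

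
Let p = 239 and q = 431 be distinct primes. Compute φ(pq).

102340

φ(103009) = 103009 · (1 − 1/239) · (1 − 1/431)
       = 103009 · 102340/103009 = 102340.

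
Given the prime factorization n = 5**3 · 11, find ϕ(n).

φ(1375) = 1375 · (1 − 1/5) · (1 − 1/11)
       = 1375 · 40/55 = 1000.

1000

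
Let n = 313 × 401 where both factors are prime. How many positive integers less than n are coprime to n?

For distinct primes, φ(pq) = (p−1)(q−1) = 312 × 400 = 124800.

124800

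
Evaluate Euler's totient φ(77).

60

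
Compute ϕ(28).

12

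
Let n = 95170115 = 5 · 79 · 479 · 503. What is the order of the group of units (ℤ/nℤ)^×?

φ(95170115) = 95170115 · (1 − 1/5) · (1 − 1/79) · (1 − 1/479) · (1 − 1/503)
       = 95170115 · 74866272/95170115 = 74866272.

74866272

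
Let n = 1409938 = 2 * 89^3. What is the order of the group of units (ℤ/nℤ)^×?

φ(2) = 2 − 1 = 1.
φ(89^3) = 89^3 − 89^2 = 704969 − 7921 = 697048.
Multiply: 1 · 697048 = 697048.

697048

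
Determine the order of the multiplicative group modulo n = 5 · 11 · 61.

φ(3355) = 3355 · (1 − 1/5) · (1 − 1/11) · (1 − 1/61)
       = 3355 · 2400/3355 = 2400.

2400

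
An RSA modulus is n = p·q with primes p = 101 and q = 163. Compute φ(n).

φ(16463) = 16463 · (1 − 1/101) · (1 − 1/163)
       = 16463 · 16200/16463 = 16200.

16200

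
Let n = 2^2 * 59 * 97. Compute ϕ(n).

φ(22892) = 22892 · (1 − 1/2) · (1 − 1/59) · (1 − 1/97)
       = 22892 · 5568/11446 = 11136.

11136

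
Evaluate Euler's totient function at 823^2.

φ(677329) = 677329 · (1 − 1/823)
       = 677329 · 822/823 = 676506.

676506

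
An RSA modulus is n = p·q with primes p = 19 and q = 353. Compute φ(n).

For distinct primes, φ(pq) = (p−1)(q−1) = 18 × 352 = 6336.

6336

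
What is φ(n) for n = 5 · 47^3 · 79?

φ(41010085) = 41010085 · (1 − 1/5) · (1 − 1/47) · (1 − 1/79)
       = 41010085 · 14352/18565 = 31703568.

31703568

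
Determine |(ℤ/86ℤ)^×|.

42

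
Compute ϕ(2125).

1600

Prime factorization: 2125 = 5**3 · 17.
φ(2125) = 2125 · (1 − 1/5) · (1 − 1/17)
       = 2125 · 64/85 = 1600.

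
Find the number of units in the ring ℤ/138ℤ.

44

Prime factorization: 138 = 2 · 3 · 23.
φ(2) = 2 − 1 = 1.
φ(3) = 3 − 1 = 2.
φ(23) = 23 − 1 = 22.
Since φ is multiplicative, φ(138) = 1 · 2 · 22 = 44.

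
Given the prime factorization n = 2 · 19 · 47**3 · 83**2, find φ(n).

12448527912

φ(27178992586) = 27178992586 · (1 − 1/2) · (1 − 1/19) · (1 − 1/47) · (1 − 1/83)
       = 27178992586 · 67896/148238 = 12448527912.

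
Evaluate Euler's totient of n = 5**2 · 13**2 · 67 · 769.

158146560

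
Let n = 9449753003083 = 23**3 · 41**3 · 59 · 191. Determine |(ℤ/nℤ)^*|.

8623581102400

φ(9449753003083) = 9449753003083 · (1 − 1/23) · (1 − 1/41) · (1 − 1/59) · (1 − 1/191)
       = 9449753003083 · 9697600/10626667 = 8623581102400.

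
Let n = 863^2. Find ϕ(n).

743906

φ(744769) = 744769 · (1 − 1/863)
       = 744769 · 862/863 = 743906.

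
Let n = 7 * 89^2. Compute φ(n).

46992

φ(55447) = 55447 · (1 − 1/7) · (1 − 1/89)
       = 55447 · 528/623 = 46992.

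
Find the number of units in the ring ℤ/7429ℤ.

6336

First factor: 7429 = 17 * 19 * 23.
φ(17) = 17 − 1 = 16.
φ(19) = 19 − 1 = 18.
φ(23) = 23 − 1 = 22.
Since φ is multiplicative, φ(7429) = 16 · 18 · 22 = 6336.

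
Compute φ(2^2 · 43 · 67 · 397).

φ(2^2) = 2^2 − 2^1 = 4 − 2 = 2.
φ(43) = 43 − 1 = 42.
φ(67) = 67 − 1 = 66.
φ(397) = 397 − 1 = 396.
Multiply: 2 · 42 · 66 · 396 = 2195424.

2195424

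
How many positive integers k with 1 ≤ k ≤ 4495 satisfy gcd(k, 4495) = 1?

3360

Prime factorization: 4495 = 5 · 29 · 31.
φ(4495) = 4495 · (1 − 1/5) · (1 − 1/29) · (1 − 1/31)
       = 4495 · 3360/4495 = 3360.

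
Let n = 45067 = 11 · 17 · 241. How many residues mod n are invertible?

38400

φ(45067) = 45067 · (1 − 1/11) · (1 − 1/17) · (1 − 1/241)
       = 45067 · 38400/45067 = 38400.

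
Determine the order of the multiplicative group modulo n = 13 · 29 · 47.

φ(13) = 13 − 1 = 12.
φ(29) = 29 − 1 = 28.
φ(47) = 47 − 1 = 46.
Multiply: 12 · 28 · 46 = 15456.

15456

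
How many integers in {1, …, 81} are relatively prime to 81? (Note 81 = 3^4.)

54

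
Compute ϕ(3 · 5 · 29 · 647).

144704

φ(281445) = 281445 · (1 − 1/3) · (1 − 1/5) · (1 − 1/29) · (1 − 1/647)
       = 281445 · 144704/281445 = 144704.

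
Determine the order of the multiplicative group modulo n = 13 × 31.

φ(403) = 403 · (1 − 1/13) · (1 − 1/31)
       = 403 · 360/403 = 360.

360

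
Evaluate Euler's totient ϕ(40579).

28800

Prime factorization: 40579 = 7 · 11 · 17 · 31.
φ(40579) = 40579 · (1 − 1/7) · (1 − 1/11) · (1 − 1/17) · (1 − 1/31)
       = 40579 · 28800/40579 = 28800.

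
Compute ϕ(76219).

76219 = 11 * 13**2 * 41.
φ(76219) = 76219 · (1 − 1/11) · (1 − 1/13) · (1 − 1/41)
       = 76219 · 4800/5863 = 62400.

62400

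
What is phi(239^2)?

56882

φ(239^2) = 239^1·(239−1) = 239·238 = 56882.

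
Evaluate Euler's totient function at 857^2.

φ(857^2) = 857^1·(857−1) = 857·856 = 733592.

733592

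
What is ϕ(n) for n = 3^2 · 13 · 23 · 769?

1216512

φ(3^2) = 3^1·(3−1) = 3·2 = 6.
φ(13) = 13 − 1 = 12.
φ(23) = 23 − 1 = 22.
φ(769) = 769 − 1 = 768.
Since φ is multiplicative, φ(2069379) = 6 · 12 · 22 · 768 = 1216512.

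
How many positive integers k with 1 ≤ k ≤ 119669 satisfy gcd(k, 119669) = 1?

101640

First factor: 119669 = 11**2 × 23 × 43.
φ(11^2) = 11^1·(11−1) = 11·10 = 110.
φ(23) = 23 − 1 = 22.
φ(43) = 43 − 1 = 42.
φ(119669) = 110 × 22 × 42 = 101640.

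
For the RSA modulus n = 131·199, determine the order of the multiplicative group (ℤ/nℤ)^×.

25740

For distinct primes, φ(pq) = (p−1)(q−1) = 130 × 198 = 25740.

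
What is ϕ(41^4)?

2756840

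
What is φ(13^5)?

342732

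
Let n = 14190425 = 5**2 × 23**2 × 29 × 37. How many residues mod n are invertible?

φ(14190425) = 14190425 · (1 − 1/5) · (1 − 1/23) · (1 − 1/29) · (1 − 1/37)
       = 14190425 · 88704/123395 = 10200960.

10200960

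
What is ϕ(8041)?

6720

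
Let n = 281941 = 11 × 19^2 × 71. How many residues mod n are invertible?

239400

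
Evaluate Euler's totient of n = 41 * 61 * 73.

φ(182573) = 182573 · (1 − 1/41) · (1 − 1/61) · (1 − 1/73)
       = 182573 · 172800/182573 = 172800.

172800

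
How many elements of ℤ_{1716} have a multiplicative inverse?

Prime factorization: 1716 = 2^2 · 3 · 11 · 13.
φ(1716) = 1716 · (1 − 1/2) · (1 − 1/3) · (1 − 1/11) · (1 − 1/13)
       = 1716 · 240/858 = 480.

480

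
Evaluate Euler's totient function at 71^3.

φ(357911) = 357911 · (1 − 1/71)
       = 357911 · 70/71 = 352870.

352870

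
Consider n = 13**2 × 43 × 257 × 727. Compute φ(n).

1217728512

φ(1357759013) = 1357759013 · (1 − 1/13) · (1 − 1/43) · (1 − 1/257) · (1 − 1/727)
       = 1357759013 · 93671424/104443001 = 1217728512.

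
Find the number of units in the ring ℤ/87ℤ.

Factor 87: 87 = 3 × 29.
φ(87) = 87 · (1 − 1/3) · (1 − 1/29)
       = 87 · 56/87 = 56.

56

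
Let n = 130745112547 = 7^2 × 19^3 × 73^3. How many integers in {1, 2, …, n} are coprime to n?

104714594208

φ(130745112547) = 130745112547 · (1 − 1/7) · (1 − 1/19) · (1 − 1/73)
       = 130745112547 · 7776/9709 = 104714594208.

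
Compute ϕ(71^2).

4970

φ(71^2) = 71^1·(71−1) = 71·70 = 4970.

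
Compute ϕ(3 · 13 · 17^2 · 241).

φ(2716311) = 2716311 · (1 − 1/3) · (1 − 1/13) · (1 − 1/17) · (1 − 1/241)
       = 2716311 · 92160/159783 = 1566720.

1566720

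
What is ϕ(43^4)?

φ(3418801) = 3418801 · (1 − 1/43)
       = 3418801 · 42/43 = 3339294.

3339294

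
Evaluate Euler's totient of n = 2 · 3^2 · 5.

24

φ(2) = 2 − 1 = 1.
φ(3^2) = 3^2 − 3^1 = 9 − 3 = 6.
φ(5) = 5 − 1 = 4.
Multiply: 1 · 6 · 4 = 24.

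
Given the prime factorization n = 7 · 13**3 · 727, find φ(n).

φ(7) = 7 − 1 = 6.
φ(13^3) = 13^2·(13−1) = 169·12 = 2028.
φ(727) = 727 − 1 = 726.
Multiply: 6 · 2028 · 726 = 8833968.

8833968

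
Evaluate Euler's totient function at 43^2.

φ(1849) = 1849 · (1 − 1/43)
       = 1849 · 42/43 = 1806.

1806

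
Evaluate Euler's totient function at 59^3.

201898

φ(59^3) = 59^3 − 59^2 = 205379 − 3481 = 201898.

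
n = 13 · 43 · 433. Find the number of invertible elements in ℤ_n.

φ(242047) = 242047 · (1 − 1/13) · (1 − 1/43) · (1 − 1/433)
       = 242047 · 217728/242047 = 217728.

217728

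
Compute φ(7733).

First factor: 7733 = 11 · 19 · 37.
φ(7733) = 7733 · (1 − 1/11) · (1 − 1/19) · (1 − 1/37)
       = 7733 · 6480/7733 = 6480.

6480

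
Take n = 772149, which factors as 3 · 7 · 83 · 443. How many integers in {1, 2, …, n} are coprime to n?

434928

φ(3) = 3 − 1 = 2.
φ(7) = 7 − 1 = 6.
φ(83) = 83 − 1 = 82.
φ(443) = 443 − 1 = 442.
Multiply: 2 · 6 · 82 · 442 = 434928.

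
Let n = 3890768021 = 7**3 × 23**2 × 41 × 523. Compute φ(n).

φ(7^3) = 7^3 − 7^2 = 343 − 49 = 294.
φ(23^2) = 23^2 − 23^1 = 529 − 23 = 506.
φ(41) = 41 − 1 = 40.
φ(523) = 523 − 1 = 522.
φ(3890768021) = 294 × 506 × 40 × 522 = 3106192320.

3106192320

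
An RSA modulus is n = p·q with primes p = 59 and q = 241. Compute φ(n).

φ(14219) = 14219 · (1 − 1/59) · (1 − 1/241)
       = 14219 · 13920/14219 = 13920.

13920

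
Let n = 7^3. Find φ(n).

294

φ(7^3) = 7^3 − 7^2 = 343 − 49 = 294.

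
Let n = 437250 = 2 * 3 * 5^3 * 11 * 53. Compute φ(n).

104000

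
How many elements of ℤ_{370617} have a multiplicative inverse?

209664

Prime factorization: 370617 = 3 × 13^2 × 17 × 43.
φ(3) = 3 − 1 = 2.
φ(13^2) = 13^2 − 13^1 = 169 − 13 = 156.
φ(17) = 17 − 1 = 16.
φ(43) = 43 − 1 = 42.
Since φ is multiplicative, φ(370617) = 2 · 156 · 16 · 42 = 209664.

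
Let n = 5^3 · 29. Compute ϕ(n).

2800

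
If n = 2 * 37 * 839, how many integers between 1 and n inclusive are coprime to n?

30168

φ(62086) = 62086 · (1 − 1/2) · (1 − 1/37) · (1 − 1/839)
       = 62086 · 30168/62086 = 30168.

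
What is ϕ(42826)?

First factor: 42826 = 2 * 7**2 * 19 * 23.
φ(2) = 2 − 1 = 1.
φ(7^2) = 7^1·(7−1) = 7·6 = 42.
φ(19) = 19 − 1 = 18.
φ(23) = 23 − 1 = 22.
Since φ is multiplicative, φ(42826) = 1 · 42 · 18 · 22 = 16632.

16632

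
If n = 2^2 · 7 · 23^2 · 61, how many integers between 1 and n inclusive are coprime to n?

364320

φ(903532) = 903532 · (1 − 1/2) · (1 − 1/7) · (1 − 1/23) · (1 − 1/61)
       = 903532 · 7920/19642 = 364320.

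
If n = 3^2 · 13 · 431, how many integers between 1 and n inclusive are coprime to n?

30960

φ(3^2) = 3^2 − 3^1 = 9 − 3 = 6.
φ(13) = 13 − 1 = 12.
φ(431) = 431 − 1 = 430.
Since φ is multiplicative, φ(50427) = 6 · 12 · 430 = 30960.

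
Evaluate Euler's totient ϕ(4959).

4959 = 3^2 × 19 × 29.
φ(3^2) = 3^1·(3−1) = 3·2 = 6.
φ(19) = 19 − 1 = 18.
φ(29) = 29 − 1 = 28.
φ(4959) = 6 × 18 × 28 = 3024.

3024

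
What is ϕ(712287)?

427680

Factor 712287: 712287 = 3^3 · 23 · 31 · 37.
φ(3^3) = 3^3 − 3^2 = 27 − 9 = 18.
φ(23) = 23 − 1 = 22.
φ(31) = 31 − 1 = 30.
φ(37) = 37 − 1 = 36.
Since φ is multiplicative, φ(712287) = 18 · 22 · 30 · 36 = 427680.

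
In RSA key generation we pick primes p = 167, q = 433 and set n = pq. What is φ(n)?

φ(n) = (p − 1)(q − 1) = (167−1)(433−1) = 166·432 = 71712.

71712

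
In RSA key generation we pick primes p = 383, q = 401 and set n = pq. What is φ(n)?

152800

φ(n) = (p − 1)(q − 1) = (383−1)(401−1) = 382·400 = 152800.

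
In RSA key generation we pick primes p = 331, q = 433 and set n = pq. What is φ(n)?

142560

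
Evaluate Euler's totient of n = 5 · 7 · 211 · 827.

4163040

φ(6107395) = 6107395 · (1 − 1/5) · (1 − 1/7) · (1 − 1/211) · (1 − 1/827)
       = 6107395 · 4163040/6107395 = 4163040.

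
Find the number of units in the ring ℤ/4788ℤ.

Prime factorization: 4788 = 2^2 × 3^2 × 7 × 19.
φ(2^2) = 2^1·(2−1) = 2·1 = 2.
φ(3^2) = 3^1·(3−1) = 3·2 = 6.
φ(7) = 7 − 1 = 6.
φ(19) = 19 − 1 = 18.
Since φ is multiplicative, φ(4788) = 2 · 6 · 6 · 18 = 1296.

1296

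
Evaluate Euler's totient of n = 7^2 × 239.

φ(11711) = 11711 · (1 − 1/7) · (1 − 1/239)
       = 11711 · 1428/1673 = 9996.

9996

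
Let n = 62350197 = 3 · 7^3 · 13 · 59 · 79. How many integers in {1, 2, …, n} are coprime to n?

φ(62350197) = 62350197 · (1 − 1/3) · (1 − 1/7) · (1 − 1/13) · (1 − 1/59) · (1 − 1/79)
       = 62350197 · 651456/1272453 = 31921344.

31921344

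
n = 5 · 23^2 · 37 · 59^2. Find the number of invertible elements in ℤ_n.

249340608

φ(5) = 5 − 1 = 4.
φ(23^2) = 23^1·(23−1) = 23·22 = 506.
φ(37) = 37 − 1 = 36.
φ(59^2) = 59^2 − 59^1 = 3481 − 59 = 3422.
φ(340668065) = 4 × 506 × 36 × 3422 = 249340608.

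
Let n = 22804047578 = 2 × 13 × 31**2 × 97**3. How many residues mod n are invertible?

φ(22804047578) = 22804047578 · (1 − 1/2) · (1 − 1/13) · (1 − 1/31) · (1 − 1/97)
       = 22804047578 · 34560/78182 = 10080426240.

10080426240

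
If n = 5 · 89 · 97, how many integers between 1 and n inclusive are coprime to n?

φ(5) = 5 − 1 = 4.
φ(89) = 89 − 1 = 88.
φ(97) = 97 − 1 = 96.
Since φ is multiplicative, φ(43165) = 4 · 88 · 96 = 33792.

33792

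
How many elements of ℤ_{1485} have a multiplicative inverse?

720

Prime factorization: 1485 = 3^3 * 5 * 11.
φ(3^3) = 3^2·(3−1) = 9·2 = 18.
φ(5) = 5 − 1 = 4.
φ(11) = 11 − 1 = 10.
φ(1485) = 18 × 4 × 10 = 720.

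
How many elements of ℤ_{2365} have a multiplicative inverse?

Prime factorization: 2365 = 5 × 11 × 43.
φ(2365) = 2365 · (1 − 1/5) · (1 − 1/11) · (1 − 1/43)
       = 2365 · 1680/2365 = 1680.

1680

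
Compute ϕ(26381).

23760

Prime factorization: 26381 = 23 * 31 * 37.
φ(26381) = 26381 · (1 − 1/23) · (1 − 1/31) · (1 − 1/37)
       = 26381 · 23760/26381 = 23760.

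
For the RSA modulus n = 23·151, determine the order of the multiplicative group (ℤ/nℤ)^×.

φ(23) = 23 − 1 = 22.
φ(151) = 151 − 1 = 150.
Multiply: 22 · 150 = 3300.

3300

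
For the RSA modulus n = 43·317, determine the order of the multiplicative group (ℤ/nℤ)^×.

13272

φ(43) = 43 − 1 = 42.
φ(317) = 317 − 1 = 316.
Multiply: 42 · 316 = 13272.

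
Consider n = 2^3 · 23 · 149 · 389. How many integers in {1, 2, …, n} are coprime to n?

φ(10664824) = 10664824 · (1 − 1/2) · (1 − 1/23) · (1 − 1/149) · (1 − 1/389)
       = 10664824 · 1263328/2666206 = 5053312.

5053312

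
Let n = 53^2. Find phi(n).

φ(2809) = 2809 · (1 − 1/53)
       = 2809 · 52/53 = 2756.

2756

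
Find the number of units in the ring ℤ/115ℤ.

88

First factor: 115 = 5 × 23.
φ(115) = 115 · (1 − 1/5) · (1 − 1/23)
       = 115 · 88/115 = 88.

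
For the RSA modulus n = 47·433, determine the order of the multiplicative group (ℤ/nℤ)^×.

φ(20351) = 20351 · (1 − 1/47) · (1 − 1/433)
       = 20351 · 19872/20351 = 19872.

19872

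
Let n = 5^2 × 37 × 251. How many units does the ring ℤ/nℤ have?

φ(232175) = 232175 · (1 − 1/5) · (1 − 1/37) · (1 − 1/251)
       = 232175 · 36000/46435 = 180000.

180000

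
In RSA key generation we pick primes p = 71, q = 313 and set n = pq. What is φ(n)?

φ(22223) = 22223 · (1 − 1/71) · (1 − 1/313)
       = 22223 · 21840/22223 = 21840.

21840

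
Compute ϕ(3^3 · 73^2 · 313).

29517696

φ(45035379) = 45035379 · (1 − 1/3) · (1 − 1/73) · (1 − 1/313)
       = 45035379 · 44928/68547 = 29517696.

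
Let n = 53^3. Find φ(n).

φ(53^3) = 53^3 − 53^2 = 148877 − 2809 = 146068.

146068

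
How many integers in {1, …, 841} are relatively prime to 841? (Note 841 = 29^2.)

φ(29^2) = 29^1·(29−1) = 29·28 = 812.

812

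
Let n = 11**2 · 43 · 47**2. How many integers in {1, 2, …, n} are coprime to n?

φ(11^2) = 11^1·(11−1) = 11·10 = 110.
φ(43) = 43 − 1 = 42.
φ(47^2) = 47^2 − 47^1 = 2209 − 47 = 2162.
Since φ is multiplicative, φ(11493427) = 110 · 42 · 2162 = 9988440.

9988440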